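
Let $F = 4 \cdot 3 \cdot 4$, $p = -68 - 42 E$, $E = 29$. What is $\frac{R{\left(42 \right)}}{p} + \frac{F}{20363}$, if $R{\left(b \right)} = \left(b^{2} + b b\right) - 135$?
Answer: $- \frac{69029931}{26186818} \approx -2.6361$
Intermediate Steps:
$R{\left(b \right)} = -135 + 2 b^{2}$ ($R{\left(b \right)} = \left(b^{2} + b^{2}\right) - 135 = 2 b^{2} - 135 = -135 + 2 b^{2}$)
$p = -1286$ ($p = -68 - 1218 = -1286$)
$F = 48$ ($F = 12 \cdot 4 = 48$)
$\frac{R{\left(42 \right)}}{p} + \frac{F}{20363} = \frac{-135 + 2 \cdot 42^{2}}{-1286} + \frac{48}{20363} = \left(-135 + 2 \cdot 1764\right) \left(- \frac{1}{1286}\right) + 48 \cdot \frac{1}{20363} = \left(-135 + 3528\right) \left(- \frac{1}{1286}\right) + \frac{48}{20363} = 3393 \left(- \frac{1}{1286}\right) + \frac{48}{20363} = - \frac{3393}{1286} + \frac{48}{20363} = - \frac{69029931}{26186818}$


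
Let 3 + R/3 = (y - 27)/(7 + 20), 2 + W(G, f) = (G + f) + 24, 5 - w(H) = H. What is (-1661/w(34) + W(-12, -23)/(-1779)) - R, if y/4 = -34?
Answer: 13061956/154773 ≈ 84.394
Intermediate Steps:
y = -136 (y = 4*(-34) = -136)
w(H) = 5 - H
W(G, f) = 22 + G + f (W(G, f) = -2 + ((G + f) + 24) = -2 + (24 + G + f) = 22 + G + f)
R = -244/9 (R = -9 + 3*((-136 - 27)/(7 + 20)) = -9 + 3*(-163/27) = -9 - 163/9 = -244/9 ≈ -27.111)
(-1661/w(34) + W(-12, -23)/(-1779)) - R = (-1661/(5 - 1*34) + (22 - 12 - 23)/(-1779)) - 1*(-244/9) = (-1661/(5 - 34) - 13*(-1/1779)) + 244/9 = (-1661/(-29) + 13/1779) + 244/9 = (-1661*(-1/29) + 13/1779) + 244/9 = (1661/29 + 13/1779) + 244/9 = 2955296/51591 + 244/9 = 13061956/154773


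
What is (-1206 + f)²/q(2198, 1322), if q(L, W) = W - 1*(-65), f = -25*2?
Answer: 1577536/1387 ≈ 1137.4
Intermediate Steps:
f = -50
q(L, W) = 65 + W (q(L, W) = W + 65 = 65 + W)
(-1206 + f)²/q(2198, 1322) = (-1206 - 50)²/(65 + 1322) = (-1256)²/1387 = 1577536*(1/1387) = 1577536/1387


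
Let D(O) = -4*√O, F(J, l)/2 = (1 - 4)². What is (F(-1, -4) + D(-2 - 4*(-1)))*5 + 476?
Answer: 566 - 20*√2 ≈ 537.72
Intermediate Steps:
F(J, l) = 18 (F(J, l) = 2*(1 - 4)² = 2*(-3)² = 2*9 = 18)
(F(-1, -4) + D(-2 - 4*(-1)))*5 + 476 = (18 - 4*√(-2 - 4*(-1)))*5 + 476 = (18 - 4*√(-2 + 4))*5 + 476 = (18 - 4*√2)*5 + 476 = (90 - 20*√2) + 476 = 566 - 20*√2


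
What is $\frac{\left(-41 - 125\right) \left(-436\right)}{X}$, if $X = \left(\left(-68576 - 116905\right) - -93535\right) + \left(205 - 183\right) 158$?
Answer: $- \frac{36188}{44235} \approx -0.81808$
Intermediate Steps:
$X = -88470$ ($X = \left(\left(-68576 - 116905\right) + 93535\right) + 22 \cdot 158 = \left(-185481 + 93535\right) + 3476 = -91946 + 3476 = -88470$)
$\frac{\left(-41 - 125\right) \left(-436\right)}{X} = \frac{\left(-41 - 125\right) \left(-436\right)}{-88470} = \left(-166\right) \left(-436\right) \left(- \frac{1}{88470}\right) = 72376 \left(- \frac{1}{88470}\right) = - \frac{36188}{44235}$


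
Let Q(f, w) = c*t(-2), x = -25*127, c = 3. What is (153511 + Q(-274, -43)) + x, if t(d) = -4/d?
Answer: 150342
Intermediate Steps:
x = -3175
Q(f, w) = 6 (Q(f, w) = 3*(-4/(-2)) = 3*(-4*(-½)) = 3*2 = 6)
(153511 + Q(-274, -43)) + x = (153511 + 6) - 3175 = 153517 - 3175 = 150342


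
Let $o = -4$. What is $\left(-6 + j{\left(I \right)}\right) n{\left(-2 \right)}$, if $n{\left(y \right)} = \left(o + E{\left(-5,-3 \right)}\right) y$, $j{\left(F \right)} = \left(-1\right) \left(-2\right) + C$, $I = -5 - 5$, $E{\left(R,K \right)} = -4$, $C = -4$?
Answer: $-128$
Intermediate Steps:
$I = -10$
$j{\left(F \right)} = -2$ ($j{\left(F \right)} = \left(-1\right) \left(-2\right) - 4 = 2 - 4 = -2$)
$n{\left(y \right)} = - 8 y$ ($n{\left(y \right)} = \left(-4 - 4\right) y = - 8 y$)
$\left(-6 + j{\left(I \right)}\right) n{\left(-2 \right)} = \left(-6 - 2\right) \left(\left(-8\right) \left(-2\right)\right) = \left(-8\right) 16 = -128$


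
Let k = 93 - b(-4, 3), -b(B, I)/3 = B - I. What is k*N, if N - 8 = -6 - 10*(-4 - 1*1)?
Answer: 3744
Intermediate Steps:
b(B, I) = -3*B + 3*I (b(B, I) = -3*(B - I) = -3*B + 3*I)
N = 52 (N = 8 + (-6 - 10*(-4 - 1*1)) = 8 + (-6 - 10*(-4 - 1)) = 8 + (-6 - 10*(-5)) = 8 + (-6 + 50) = 8 + 44 = 52)
k = 72 (k = 93 - (-3*(-4) + 3*3) = 93 - (12 + 9) = 93 - 1*21 = 93 - 21 = 72)
k*N = 72*52 = 3744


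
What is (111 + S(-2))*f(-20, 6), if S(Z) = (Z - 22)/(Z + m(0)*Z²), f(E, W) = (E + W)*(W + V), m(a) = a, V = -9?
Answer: 5166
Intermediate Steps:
f(E, W) = (-9 + W)*(E + W) (f(E, W) = (E + W)*(W - 9) = (E + W)*(-9 + W) = (-9 + W)*(E + W))
S(Z) = (-22 + Z)/Z (S(Z) = (Z - 22)/(Z + 0*Z²) = (-22 + Z)/(Z + 0) = (-22 + Z)/Z)
(111 + S(-2))*f(-20, 6) = (111 + (-22 - 2)/(-2))*(6² - 9*(-20) - 9*6 - 20*6) = (111 - ½*(-24))*(36 + 180 - 54 - 120) = (111 + 12)*42 = 123*42 = 5166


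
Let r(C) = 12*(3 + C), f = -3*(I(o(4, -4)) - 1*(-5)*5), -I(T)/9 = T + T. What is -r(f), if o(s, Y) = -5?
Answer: 4104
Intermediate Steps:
I(T) = -18*T (I(T) = -9*(T + T) = -18*T)
f = -345 (f = -3*(-18*(-5) - 1*(-5)*5) = -3*(90 + 5*5) = -3*(90 + 25) = -3*115 = -345)
r(C) = 36 + 12*C
-r(f) = -(36 + 12*(-345)) = -(36 - 4140) = -1*(-4104) = 4104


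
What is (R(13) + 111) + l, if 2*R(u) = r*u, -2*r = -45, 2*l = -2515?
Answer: -4001/4 ≈ -1000.3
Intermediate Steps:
l = -2515/2 (l = (1/2)*(-2515) = -2515/2 ≈ -1257.5)
r = 45/2 (r = -1/2*(-45) = 45/2 ≈ 22.500)
R(u) = 45*u/4 (R(u) = (45*u/2)/2 = 45*u/4)
(R(13) + 111) + l = ((45/4)*13 + 111) - 2515/2 = (585/4 + 111) - 2515/2 = 1029/4 - 2515/2 = -4001/4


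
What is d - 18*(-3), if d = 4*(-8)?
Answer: 22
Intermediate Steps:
d = -32
d - 18*(-3) = -32 - 18*(-3) = -32 + 54 = 22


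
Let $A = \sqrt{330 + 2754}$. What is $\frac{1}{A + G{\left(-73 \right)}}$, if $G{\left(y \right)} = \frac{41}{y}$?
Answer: $\frac{2993}{16432955} + \frac{10658 \sqrt{771}}{16432955} \approx 0.018191$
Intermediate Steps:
$A = 2 \sqrt{771}$ ($A = \sqrt{3084} = 2 \sqrt{771} \approx 55.534$)
$\frac{1}{A + G{\left(-73 \right)}} = \frac{1}{2 \sqrt{771} + \frac{41}{-73}} = \frac{1}{2 \sqrt{771} + 41 \left(- \frac{1}{73}\right)} = \frac{1}{2 \sqrt{771} - \frac{41}{73}} = \frac{1}{- \frac{41}{73} + 2 \sqrt{771}}$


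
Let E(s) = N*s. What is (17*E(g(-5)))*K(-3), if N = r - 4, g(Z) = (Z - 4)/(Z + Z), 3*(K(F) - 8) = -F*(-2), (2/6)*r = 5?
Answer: 5049/5 ≈ 1009.8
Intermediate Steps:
r = 15 (r = 3*5 = 15)
K(F) = 8 + 2*F/3 (K(F) = 8 + (-F*(-2))/3 = 8 + (2*F)/3 = 8 + 2*F/3)
g(Z) = (-4 + Z)/(2*Z) (g(Z) = (-4 + Z)/((2*Z)) = (-4 + Z)*(1/(2*Z)) = (-4 + Z)/(2*Z))
N = 11 (N = 15 - 4 = 11)
E(s) = 11*s
(17*E(g(-5)))*K(-3) = (17*(11*((½)*(-4 - 5)/(-5))))*(8 + (⅔)*(-3)) = (17*(11*((½)*(-⅕)*(-9))))*(8 - 2) = (17*(11*(9/10)))*6 = (17*(99/10))*6 = (1683/10)*6 = 5049/5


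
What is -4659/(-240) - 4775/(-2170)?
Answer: 375201/17360 ≈ 21.613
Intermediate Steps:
-4659/(-240) - 4775/(-2170) = -4659*(-1/240) - 4775*(-1/2170) = 1553/80 + 955/434 = 375201/17360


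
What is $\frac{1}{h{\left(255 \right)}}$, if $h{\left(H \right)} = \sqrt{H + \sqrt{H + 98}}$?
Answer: $\frac{1}{\sqrt{255 + \sqrt{353}}} \approx 0.060436$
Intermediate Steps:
$h{\left(H \right)} = \sqrt{H + \sqrt{98 + H}}$
$\frac{1}{h{\left(255 \right)}} = \frac{1}{\sqrt{255 + \sqrt{98 + 255}}} = \frac{1}{\sqrt{255 + \sqrt{353}}}$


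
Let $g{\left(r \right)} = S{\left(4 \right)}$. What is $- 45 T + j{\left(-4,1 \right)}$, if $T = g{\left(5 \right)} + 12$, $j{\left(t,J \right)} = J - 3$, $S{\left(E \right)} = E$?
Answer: $-722$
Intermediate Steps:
$g{\left(r \right)} = 4$
$j{\left(t,J \right)} = -3 + J$
$T = 16$ ($T = 4 + 12 = 16$)
$- 45 T + j{\left(-4,1 \right)} = \left(-45\right) 16 + \left(-3 + 1\right) = -720 - 2 = -722$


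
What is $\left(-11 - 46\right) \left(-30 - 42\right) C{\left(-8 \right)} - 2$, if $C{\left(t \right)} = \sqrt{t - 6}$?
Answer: $-2 + 4104 i \sqrt{14} \approx -2.0 + 15356.0 i$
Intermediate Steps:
$C{\left(t \right)} = \sqrt{-6 + t}$
$\left(-11 - 46\right) \left(-30 - 42\right) C{\left(-8 \right)} - 2 = \left(-11 - 46\right) \left(-30 - 42\right) \sqrt{-6 - 8} - 2 = \left(-57\right) \left(-72\right) \sqrt{-14} - 2 = 4104 i \sqrt{14} - 2 = -2 + 4104 i \sqrt{14}$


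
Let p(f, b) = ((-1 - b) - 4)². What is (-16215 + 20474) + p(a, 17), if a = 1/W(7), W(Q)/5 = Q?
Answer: 4743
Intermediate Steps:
W(Q) = 5*Q
a = 1/35 (a = 1/(5*7) = 1/35 ≈ 0.028571)
p(f, b) = (-5 - b)²
(-16215 + 20474) + p(a, 17) = (-16215 + 20474) + (5 + 17)² = 4259 + 22² = 4259 + 484 = 4743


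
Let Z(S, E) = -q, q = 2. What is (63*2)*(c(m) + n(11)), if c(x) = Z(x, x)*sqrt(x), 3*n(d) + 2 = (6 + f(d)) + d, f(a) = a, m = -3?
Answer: 1092 - 252*I*sqrt(3) ≈ 1092.0 - 436.48*I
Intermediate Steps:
n(d) = 4/3 + 2*d/3 (n(d) = -2/3 + ((6 + d) + d)/3 = -2/3 + (6 + 2*d)/3 = -2/3 + (2 + 2*d/3) = 4/3 + 2*d/3)
Z(S, E) = -2 (Z(S, E) = -1*2 = -2)
c(x) = -2*sqrt(x)
(63*2)*(c(m) + n(11)) = (63*2)*(-2*I*sqrt(3) + (4/3 + (2/3)*11)) = 126*(-2*I*sqrt(3) + (4/3 + 22/3)) = 126*(-2*I*sqrt(3) + 26/3) = 126*(26/3 - 2*I*sqrt(3)) = 1092 - 252*I*sqrt(3)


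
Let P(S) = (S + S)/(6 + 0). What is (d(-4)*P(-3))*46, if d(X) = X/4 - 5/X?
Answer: -23/2 ≈ -11.500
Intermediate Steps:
P(S) = S/3 (P(S) = (2*S)/6 = (2*S)*(1/6) = S/3)
d(X) = -5/X + X/4 (d(X) = X*(1/4) - 5/X = X/4 - 5/X = -5/X + X/4)
(d(-4)*P(-3))*46 = ((-5/(-4) + (1/4)*(-4))*((1/3)*(-3)))*46 = ((-5*(-1/4) - 1)*(-1))*46 = ((5/4 - 1)*(-1))*46 = ((1/4)*(-1))*46 = -1/4*46 = -23/2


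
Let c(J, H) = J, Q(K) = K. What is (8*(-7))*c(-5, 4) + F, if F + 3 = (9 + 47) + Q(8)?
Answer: 341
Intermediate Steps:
F = 61 (F = -3 + ((9 + 47) + 8) = -3 + (56 + 8) = -3 + 64 = 61)
(8*(-7))*c(-5, 4) + F = (8*(-7))*(-5) + 61 = -56*(-5) + 61 = 280 + 61 = 341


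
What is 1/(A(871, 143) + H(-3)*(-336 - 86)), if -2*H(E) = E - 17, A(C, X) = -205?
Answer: -1/4425 ≈ -0.00022599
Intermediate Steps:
H(E) = 17/2 - E/2 (H(E) = -(E - 17)/2 = -(-17 + E)/2 = 17/2 - E/2)
1/(A(871, 143) + H(-3)*(-336 - 86)) = 1/(-205 + (17/2 - ½*(-3))*(-336 - 86)) = 1/(-205 + (17/2 + 3/2)*(-422)) = 1/(-205 + 10*(-422)) = 1/(-205 - 4220) = 1/(-4425) = -1/4425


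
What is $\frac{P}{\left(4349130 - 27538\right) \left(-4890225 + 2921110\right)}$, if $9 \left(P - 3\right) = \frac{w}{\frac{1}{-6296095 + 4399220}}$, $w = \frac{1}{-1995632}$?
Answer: $- \frac{55778939}{152840275575798983040} \approx -3.6495 \cdot 10^{-13}$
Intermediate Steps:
$w = - \frac{1}{1995632} \approx -5.0109 \cdot 10^{-7}$
$P = \frac{55778939}{17960688}$ ($P = 3 + \frac{\left(- \frac{1}{1995632}\right) \frac{1}{\frac{1}{-6296095 + 4399220}}}{9} = 3 + \frac{\left(- \frac{1}{1995632}\right) \frac{1}{\frac{1}{-1896875}}}{9} = 3 + \frac{\left(- \frac{1}{1995632}\right) \frac{1}{- \frac{1}{1896875}}}{9} = 3 + \frac{\left(- \frac{1}{1995632}\right) \left(-1896875\right)}{9} = 3 + \frac{1}{9} \cdot \frac{1896875}{1995632} = 3 + \frac{1896875}{17960688} = \frac{55778939}{17960688} \approx 3.1056$)
$\frac{P}{\left(4349130 - 27538\right) \left(-4890225 + 2921110\right)} = \frac{55778939}{17960688 \left(4349130 - 27538\right) \left(-4890225 + 2921110\right)} = \frac{55778939}{17960688 \cdot 4321592 \left(-1969115\right)} = \frac{55778939}{17960688 \left(-8509711631080\right)} = \frac{55778939}{17960688} \left(- \frac{1}{8509711631080}\right) = - \frac{55778939}{152840275575798983040}$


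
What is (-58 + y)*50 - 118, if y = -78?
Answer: -6918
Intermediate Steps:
(-58 + y)*50 - 118 = (-58 - 78)*50 - 118 = -136*50 - 118 = -6800 - 118 = -6918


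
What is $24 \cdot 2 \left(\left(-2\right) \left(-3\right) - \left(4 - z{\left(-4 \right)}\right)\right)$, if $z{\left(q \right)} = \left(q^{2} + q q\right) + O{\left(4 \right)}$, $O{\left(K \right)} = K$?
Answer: $1824$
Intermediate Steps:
$z{\left(q \right)} = 4 + 2 q^{2}$ ($z{\left(q \right)} = \left(q^{2} + q q\right) + 4 = \left(q^{2} + q^{2}\right) + 4 = 2 q^{2} + 4 = 4 + 2 q^{2}$)
$24 \cdot 2 \left(\left(-2\right) \left(-3\right) - \left(4 - z{\left(-4 \right)}\right)\right) = 24 \cdot 2 \left(\left(-2\right) \left(-3\right) - \left(4 - \left(4 + 2 \left(-4\right)^{2}\right)\right)\right) = 24 \cdot 2 \left(6 - \left(4 - \left(4 + 2 \cdot 16\right)\right)\right) = 24 \cdot 2 \left(6 - \left(4 - \left(4 + 32\right)\right)\right) = 24 \cdot 2 \left(6 - \left(4 - 36\right)\right) = 24 \cdot 2 \left(6 - -32\right) = 24 \cdot 2 \left(6 + 32\right) = 24 \cdot 2 \cdot 38 = 24 \cdot 76 = 1824$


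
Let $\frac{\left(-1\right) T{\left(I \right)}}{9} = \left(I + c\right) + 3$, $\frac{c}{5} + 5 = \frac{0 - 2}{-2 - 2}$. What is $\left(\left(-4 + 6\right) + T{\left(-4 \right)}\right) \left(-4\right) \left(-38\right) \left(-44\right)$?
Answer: $-1427888$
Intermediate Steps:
$c = - \frac{45}{2}$ ($c = -25 + 5 \frac{0 - 2}{-2 - 2} = -25 + 5 \left(- \frac{2}{-4}\right) = -25 + 5 \left(\left(-2\right) \left(- \frac{1}{4}\right)\right) = -25 + 5 \cdot \frac{1}{2} = -25 + \frac{5}{2} = - \frac{45}{2} \approx -22.5$)
$T{\left(I \right)} = \frac{351}{2} - 9 I$ ($T{\left(I \right)} = - 9 \left(\left(I - \frac{45}{2}\right) + 3\right) = - 9 \left(\left(- \frac{45}{2} + I\right) + 3\right) = - 9 \left(- \frac{39}{2} + I\right) = \frac{351}{2} - 9 I$)
$\left(\left(-4 + 6\right) + T{\left(-4 \right)}\right) \left(-4\right) \left(-38\right) \left(-44\right) = \left(\left(-4 + 6\right) + \left(\frac{351}{2} - -36\right)\right) \left(-4\right) \left(-38\right) \left(-44\right) = \left(2 + \left(\frac{351}{2} + 36\right)\right) \left(-4\right) \left(-38\right) \left(-44\right) = \left(2 + \frac{423}{2}\right) \left(-4\right) \left(-38\right) \left(-44\right) = \frac{427}{2} \left(-4\right) \left(-38\right) \left(-44\right) = \left(-854\right) \left(-38\right) \left(-44\right) = 32452 \left(-44\right) = -1427888$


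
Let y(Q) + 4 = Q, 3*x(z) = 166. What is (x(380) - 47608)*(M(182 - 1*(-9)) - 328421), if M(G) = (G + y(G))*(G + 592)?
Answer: 4628824126/3 ≈ 1.5429e+9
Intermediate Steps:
x(z) = 166/3 (x(z) = (⅓)*166 = 166/3)
y(Q) = -4 + Q
M(G) = (-4 + 2*G)*(592 + G) (M(G) = (G + (-4 + G))*(G + 592) = (-4 + 2*G)*(592 + G))
(x(380) - 47608)*(M(182 - 1*(-9)) - 328421) = (166/3 - 47608)*((-2368 + 2*(182 - 1*(-9))² + 1180*(182 - 1*(-9))) - 328421) = -142658*((-2368 + 2*(182 + 9)² + 1180*(182 + 9)) - 328421)/3 = -142658*((-2368 + 2*191² + 1180*191) - 328421)/3 = -142658*((-2368 + 2*36481 + 225380) - 328421)/3 = -142658*((-2368 + 72962 + 225380) - 328421)/3 = -142658*(295974 - 328421)/3 = -142658/3*(-32447) = 4628824126/3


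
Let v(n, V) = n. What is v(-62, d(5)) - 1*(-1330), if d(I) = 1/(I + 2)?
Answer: 1268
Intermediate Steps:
d(I) = 1/(2 + I)
v(-62, d(5)) - 1*(-1330) = -62 - 1*(-1330) = -62 + 1330 = 1268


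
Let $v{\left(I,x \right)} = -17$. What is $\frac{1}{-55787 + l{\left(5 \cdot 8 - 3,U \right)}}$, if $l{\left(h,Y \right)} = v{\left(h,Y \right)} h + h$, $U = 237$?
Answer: $- \frac{1}{56379} \approx -1.7737 \cdot 10^{-5}$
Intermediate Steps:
$l{\left(h,Y \right)} = - 16 h$ ($l{\left(h,Y \right)} = - 17 h + h = - 16 h$)
$\frac{1}{-55787 + l{\left(5 \cdot 8 - 3,U \right)}} = \frac{1}{-55787 - 16 \left(5 \cdot 8 - 3\right)} = \frac{1}{-55787 - 16 \left(40 - 3\right)} = \frac{1}{-55787 - 592} = \frac{1}{-56379} = - \frac{1}{56379}$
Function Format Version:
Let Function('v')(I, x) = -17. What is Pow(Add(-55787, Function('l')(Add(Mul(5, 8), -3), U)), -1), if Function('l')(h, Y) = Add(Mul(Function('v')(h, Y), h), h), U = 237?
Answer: Rational(-1, 56379) ≈ -1.7737e-5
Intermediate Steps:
Function('l')(h, Y) = Mul(-16, h) (Function('l')(h, Y) = Add(Mul(-17, h), h) = Mul(-16, h))
Pow(Add(-55787, Function('l')(Add(Mul(5, 8), -3), U)), -1) = Pow(Add(-55787, Mul(-16, Add(Mul(5, 8), -3))), -1) = Pow(Add(-55787, Mul(-16, Add(40, -3))), -1) = Pow(Add(-55787, Mul(-16, 37)), -1) = Pow(Add(-55787, -592), -1) = Pow(-56379, -1) = Rational(-1, 56379)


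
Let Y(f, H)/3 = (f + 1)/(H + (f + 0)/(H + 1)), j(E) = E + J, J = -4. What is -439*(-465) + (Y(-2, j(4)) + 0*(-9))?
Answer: 408273/2 ≈ 2.0414e+5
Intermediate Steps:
j(E) = -4 + E (j(E) = E - 4 = -4 + E)
Y(f, H) = 3*(1 + f)/(H + f/(1 + H)) (Y(f, H) = 3*((f + 1)/(H + (f + 0)/(H + 1))) = 3*((1 + f)/(H + f/(1 + H))) = 3*(1 + f)/(H + f/(1 + H)))
-439*(-465) + (Y(-2, j(4)) + 0*(-9)) = -439*(-465) + (3*(1 + (-4 + 4) - 2 + (-4 + 4)*(-2))/((-4 + 4) - 2 + (-4 + 4)**2) + 0*(-9)) = 204135 + (3*(1 + 0 - 2 + 0*(-2))/(0 - 2 + 0**2) + 0) = 204135 + (3*(1 + 0 - 2 + 0)/(0 - 2 + 0) + 0) = 204135 + (3*(-1)/(-2) + 0) = 204135 + (3*(-1/2)*(-1) + 0) = 204135 + (3/2 + 0) = 204135 + 3/2 = 408273/2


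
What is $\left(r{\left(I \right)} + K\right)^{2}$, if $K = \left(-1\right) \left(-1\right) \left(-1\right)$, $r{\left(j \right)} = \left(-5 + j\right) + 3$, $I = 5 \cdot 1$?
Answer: $4$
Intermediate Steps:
$I = 5$
$r{\left(j \right)} = -2 + j$
$K = -1$ ($K = 1 \left(-1\right) = -1$)
$\left(r{\left(I \right)} + K\right)^{2} = \left(\left(-2 + 5\right) - 1\right)^{2} = \left(3 - 1\right)^{2} = 2^{2} = 4$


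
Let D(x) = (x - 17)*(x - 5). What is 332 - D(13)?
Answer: 364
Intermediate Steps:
D(x) = (-17 + x)*(-5 + x)
332 - D(13) = 332 - (85 + 13² - 22*13) = 332 - (85 + 169 - 286) = 332 - 1*(-32) = 332 + 32 = 364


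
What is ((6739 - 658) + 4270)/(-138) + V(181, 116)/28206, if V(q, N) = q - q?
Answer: -10351/138 ≈ -75.007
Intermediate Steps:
V(q, N) = 0
((6739 - 658) + 4270)/(-138) + V(181, 116)/28206 = ((6739 - 658) + 4270)/(-138) + 0/28206 = (6081 + 4270)*(-1/138) + 0*(1/28206) = 10351*(-1/138) + 0 = -10351/138 + 0 = -10351/138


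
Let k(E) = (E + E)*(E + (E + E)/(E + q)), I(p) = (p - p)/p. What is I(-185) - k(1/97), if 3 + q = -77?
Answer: -15130/73004431 ≈ -0.00020725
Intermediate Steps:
q = -80 (q = -3 - 77 = -80)
I(p) = 0 (I(p) = 0/p = 0)
k(E) = 2*E*(E + 2*E/(-80 + E)) (k(E) = (E + E)*(E + (E + E)/(E - 80)) = (2*E)*(E + (2*E)/(-80 + E)) = (2*E)*(E + 2*E/(-80 + E)) = 2*E*(E + 2*E/(-80 + E)))
I(-185) - k(1/97) = 0 - 2*(1/97)**2*(-78 + 1/97)/(-80 + 1/97) = 0 - 2*(-7565)/(9409*(-7759/97)*97) = 0 - 2*(-97)*(-7565)/(9409*7759*97) = 0 - 1*15130/73004431 = 0 - 15130/73004431 = -15130/73004431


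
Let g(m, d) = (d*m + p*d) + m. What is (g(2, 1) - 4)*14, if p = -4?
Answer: -56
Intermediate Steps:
g(m, d) = m - 4*d + d*m (g(m, d) = (d*m - 4*d) + m = (-4*d + d*m) + m = m - 4*d + d*m)
(g(2, 1) - 4)*14 = ((2 - 4*1 + 1*2) - 4)*14 = ((2 - 4 + 2) - 4)*14 = (0 - 4)*14 = -4*14 = -56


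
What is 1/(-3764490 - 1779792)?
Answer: -1/5544282 ≈ -1.8037e-7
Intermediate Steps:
1/(-3764490 - 1779792) = 1/(-5544282) = -1/5544282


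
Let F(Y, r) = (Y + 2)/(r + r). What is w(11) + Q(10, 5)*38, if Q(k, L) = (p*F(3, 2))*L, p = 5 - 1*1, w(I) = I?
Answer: 961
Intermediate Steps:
F(Y, r) = (2 + Y)/(2*r) (F(Y, r) = (2 + Y)/((2*r)) = (2 + Y)*(1/(2*r)) = (2 + Y)/(2*r))
p = 4 (p = 5 - 1 = 4)
Q(k, L) = 5*L (Q(k, L) = (4*((½)*(2 + 3)/2))*L = (4*((½)*(½)*5))*L = (4*(5/4))*L = 5*L)
w(11) + Q(10, 5)*38 = 11 + (5*5)*38 = 11 + 25*38 = 11 + 950 = 961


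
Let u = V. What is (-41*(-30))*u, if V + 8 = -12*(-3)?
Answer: 34440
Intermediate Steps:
V = 28 (V = -8 - 12*(-3) = -8 + 36 = 28)
u = 28
(-41*(-30))*u = -41*(-30)*28 = 1230*28 = 34440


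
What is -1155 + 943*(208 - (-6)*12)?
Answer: 262885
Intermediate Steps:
-1155 + 943*(208 - (-6)*12) = -1155 + 943*(208 - 1*(-72)) = -1155 + 943*(208 + 72) = -1155 + 943*280 = -1155 + 264040 = 262885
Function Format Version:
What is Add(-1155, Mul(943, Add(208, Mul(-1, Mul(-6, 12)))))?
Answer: 262885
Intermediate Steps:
Add(-1155, Mul(943, Add(208, Mul(-1, Mul(-6, 12))))) = Add(-1155, Mul(943, Add(208, Mul(-1, -72)))) = Add(-1155, Mul(943, Add(208, 72))) = Add(-1155, Mul(943, 280)) = Add(-1155, 264040) = 262885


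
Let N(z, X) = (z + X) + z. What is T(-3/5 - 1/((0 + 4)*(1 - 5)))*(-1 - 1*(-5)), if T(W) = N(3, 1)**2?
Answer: 196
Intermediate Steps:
N(z, X) = X + 2*z (N(z, X) = (X + z) + z = X + 2*z)
T(W) = 49 (T(W) = (1 + 2*3)**2 = (1 + 6)**2 = 7**2 = 49)
T(-3/5 - 1/((0 + 4)*(1 - 5)))*(-1 - 1*(-5)) = 49*(-1 - 1*(-5)) = 49*(-1 + 5) = 49*4 = 196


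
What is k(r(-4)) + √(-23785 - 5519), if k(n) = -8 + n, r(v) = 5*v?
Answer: -28 + 6*I*√814 ≈ -28.0 + 171.18*I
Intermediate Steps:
k(r(-4)) + √(-23785 - 5519) = (-8 + 5*(-4)) + √(-23785 - 5519) = (-8 - 20) + √(-29304) = -28 + 6*I*√814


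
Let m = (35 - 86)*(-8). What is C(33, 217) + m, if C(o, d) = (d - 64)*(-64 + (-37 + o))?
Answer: -9996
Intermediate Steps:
m = 408 (m = -51*(-8) = 408)
C(o, d) = (-101 + o)*(-64 + d) (C(o, d) = (-64 + d)*(-101 + o) = (-101 + o)*(-64 + d))
C(33, 217) + m = (6464 - 101*217 - 64*33 + 217*33) + 408 = (6464 - 21917 - 2112 + 7161) + 408 = -10404 + 408 = -9996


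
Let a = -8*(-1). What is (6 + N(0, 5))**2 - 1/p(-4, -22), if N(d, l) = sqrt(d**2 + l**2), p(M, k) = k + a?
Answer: 1695/14 ≈ 121.07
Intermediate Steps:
a = 8
p(M, k) = 8 + k (p(M, k) = k + 8 = 8 + k)
(6 + N(0, 5))**2 - 1/p(-4, -22) = (6 + sqrt(0**2 + 5**2))**2 - 1/(8 - 22) = (6 + sqrt(0 + 25))**2 - 1/(-14) = (6 + sqrt(25))**2 - 1*(-1/14) = (6 + 5)**2 + 1/14 = 11**2 + 1/14 = 121 + 1/14 = 1695/14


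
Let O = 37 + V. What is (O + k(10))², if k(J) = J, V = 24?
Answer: 5041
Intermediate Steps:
O = 61 (O = 37 + 24 = 61)
(O + k(10))² = (61 + 10)² = 71² = 5041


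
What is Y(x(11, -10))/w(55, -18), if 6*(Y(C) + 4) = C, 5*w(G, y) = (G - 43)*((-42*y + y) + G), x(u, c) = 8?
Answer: -10/7137 ≈ -0.0014011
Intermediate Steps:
w(G, y) = (-43 + G)*(G - 41*y)/5 (w(G, y) = ((G - 43)*((-42*y + y) + G))/5 = ((-43 + G)*(-41*y + G))/5 = ((-43 + G)*(G - 41*y))/5 = (-43 + G)*(G - 41*y)/5)
Y(C) = -4 + C/6
Y(x(11, -10))/w(55, -18) = (-4 + (⅙)*8)/(-43/5*55 + (⅕)*55² + (1763/5)*(-18) - 41/5*55*(-18)) = (-4 + 4/3)/(-473 + (⅕)*3025 - 31734/5 + 8118) = -8/(3*(-473 + 605 - 31734/5 + 8118)) = -8/(3*9516/5) = -8/3*5/9516 = -10/7137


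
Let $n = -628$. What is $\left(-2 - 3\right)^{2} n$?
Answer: $-15700$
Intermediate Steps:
$\left(-2 - 3\right)^{2} n = \left(-2 - 3\right)^{2} \left(-628\right) = \left(-5\right)^{2} \left(-628\right) = 25 \left(-628\right) = -15700$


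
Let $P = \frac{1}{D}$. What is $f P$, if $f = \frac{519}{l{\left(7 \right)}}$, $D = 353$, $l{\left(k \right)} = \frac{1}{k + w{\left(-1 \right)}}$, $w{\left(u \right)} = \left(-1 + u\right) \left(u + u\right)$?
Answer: $\frac{5709}{353} \approx 16.173$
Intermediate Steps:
$w{\left(u \right)} = 2 u \left(-1 + u\right)$ ($w{\left(u \right)} = \left(-1 + u\right) 2 u = 2 u \left(-1 + u\right)$)
$l{\left(k \right)} = \frac{1}{4 + k}$ ($l{\left(k \right)} = \frac{1}{k + 2 \left(-1\right) \left(-1 - 1\right)} = \frac{1}{k + 2 \left(-1\right) \left(-2\right)} = \frac{1}{k + 4} = \frac{1}{4 + k}$)
$P = \frac{1}{353} \approx 0.0028329$
$f = 5709$ ($f = \frac{519}{\frac{1}{4 + 7}} = \frac{519}{\frac{1}{11}} = 519 \frac{1}{\frac{1}{11}} = 519 \cdot 11 = 5709$)
$f P = 5709 \cdot \frac{1}{353} = \frac{5709}{353}$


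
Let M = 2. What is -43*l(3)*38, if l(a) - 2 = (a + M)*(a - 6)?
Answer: 21242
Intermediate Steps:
l(a) = 2 + (-6 + a)*(2 + a) (l(a) = 2 + (a + 2)*(a - 6) = 2 + (2 + a)*(-6 + a) = 2 + (-6 + a)*(2 + a))
-43*l(3)*38 = -43*(-10 + 3**2 - 4*3)*38 = -43*(-10 + 9 - 12)*38 = -43*(-13)*38 = 559*38 = 21242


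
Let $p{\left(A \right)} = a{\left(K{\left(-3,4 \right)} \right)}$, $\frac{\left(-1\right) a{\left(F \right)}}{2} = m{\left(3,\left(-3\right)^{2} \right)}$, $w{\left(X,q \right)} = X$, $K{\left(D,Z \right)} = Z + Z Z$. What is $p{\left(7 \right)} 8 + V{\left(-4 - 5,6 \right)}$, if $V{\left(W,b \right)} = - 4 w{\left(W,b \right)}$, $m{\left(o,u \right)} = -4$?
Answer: $100$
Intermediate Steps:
$K{\left(D,Z \right)} = Z + Z^{2}$
$a{\left(F \right)} = 8$ ($a{\left(F \right)} = \left(-2\right) \left(-4\right) = 8$)
$p{\left(A \right)} = 8$
$V{\left(W,b \right)} = - 4 W$
$p{\left(7 \right)} 8 + V{\left(-4 - 5,6 \right)} = 8 \cdot 8 - 4 \left(-4 - 5\right) = 64 - 4 \left(-4 - 5\right) = 64 - -36 = 64 + 36 = 100$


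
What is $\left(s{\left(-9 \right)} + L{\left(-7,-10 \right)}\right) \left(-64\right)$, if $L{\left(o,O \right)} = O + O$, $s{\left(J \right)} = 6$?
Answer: $896$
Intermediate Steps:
$L{\left(o,O \right)} = 2 O$
$\left(s{\left(-9 \right)} + L{\left(-7,-10 \right)}\right) \left(-64\right) = \left(6 + 2 \left(-10\right)\right) \left(-64\right) = \left(6 - 20\right) \left(-64\right) = \left(-14\right) \left(-64\right) = 896$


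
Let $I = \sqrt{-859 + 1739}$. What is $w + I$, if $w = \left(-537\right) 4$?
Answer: $-2148 + 4 \sqrt{55} \approx -2118.3$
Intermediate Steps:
$I = 4 \sqrt{55}$ ($I = \sqrt{880} = 4 \sqrt{55} \approx 29.665$)
$w = -2148$
$w + I = -2148 + 4 \sqrt{55}$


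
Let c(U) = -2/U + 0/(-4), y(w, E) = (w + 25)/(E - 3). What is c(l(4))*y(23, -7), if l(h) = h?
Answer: 12/5 ≈ 2.4000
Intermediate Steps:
y(w, E) = (25 + w)/(-3 + E)
c(U) = -2/U (c(U) = -2/U + 0*(-1/4) = -2/U + 0 = -2/U)
c(l(4))*y(23, -7) = (-2/4)*((25 + 23)/(-3 - 7)) = (-2*1/4)*(48/(-10)) = -(-1)*48/20 = -1/2*(-24/5) = 12/5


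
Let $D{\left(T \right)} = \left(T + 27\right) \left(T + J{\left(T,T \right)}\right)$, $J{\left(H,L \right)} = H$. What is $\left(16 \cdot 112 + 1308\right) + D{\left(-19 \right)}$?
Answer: $2796$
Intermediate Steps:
$D{\left(T \right)} = 2 T \left(27 + T\right)$ ($D{\left(T \right)} = \left(T + 27\right) \left(T + T\right) = \left(27 + T\right) 2 T = 2 T \left(27 + T\right)$)
$\left(16 \cdot 112 + 1308\right) + D{\left(-19 \right)} = \left(16 \cdot 112 + 1308\right) + 2 \left(-19\right) \left(27 - 19\right) = \left(1792 + 1308\right) + 2 \left(-19\right) 8 = 3100 - 304 = 2796$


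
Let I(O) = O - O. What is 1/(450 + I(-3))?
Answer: 1/450 ≈ 0.0022222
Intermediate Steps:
I(O) = 0
1/(450 + I(-3)) = 1/(450 + 0) = 1/450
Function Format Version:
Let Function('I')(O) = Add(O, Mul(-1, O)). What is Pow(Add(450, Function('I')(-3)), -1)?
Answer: Rational(1, 450) ≈ 0.0022222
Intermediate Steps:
Function('I')(O) = 0
Pow(Add(450, Function('I')(-3)), -1) = Pow(Add(450, 0), -1) = Pow(450, -1) = Rational(1, 450)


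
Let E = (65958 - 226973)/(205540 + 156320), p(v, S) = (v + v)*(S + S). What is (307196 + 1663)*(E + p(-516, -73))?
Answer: 1122640876559293/24124 ≈ 4.6536e+10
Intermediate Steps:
p(v, S) = 4*S*v (p(v, S) = (2*v)*(2*S) = 4*S*v)
E = -32203/72372 (E = -161015/361860 = -161015*1/361860 = -32203/72372 ≈ -0.44496)
(307196 + 1663)*(E + p(-516, -73)) = (307196 + 1663)*(-32203/72372 + 4*(-73)*(-516)) = 308859*(-32203/72372 + 150672) = 308859*(10904401781/72372) = 1122640876559293/24124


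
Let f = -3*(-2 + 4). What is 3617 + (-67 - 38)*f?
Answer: 4247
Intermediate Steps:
f = -6 (f = -3*2 = -6)
3617 + (-67 - 38)*f = 3617 + (-67 - 38)*(-6) = 3617 - 105*(-6) = 3617 + 630 = 4247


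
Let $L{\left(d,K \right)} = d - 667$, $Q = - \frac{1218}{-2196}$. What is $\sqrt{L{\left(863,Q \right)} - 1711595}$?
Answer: $i \sqrt{1711399} \approx 1308.2 i$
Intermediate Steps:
$Q = \frac{203}{366}$ ($Q = \left(-1218\right) \left(- \frac{1}{2196}\right) = \frac{203}{366} \approx 0.55464$)
$L{\left(d,K \right)} = -667 + d$
$\sqrt{L{\left(863,Q \right)} - 1711595} = \sqrt{\left(-667 + 863\right) - 1711595} = \sqrt{196 - 1711595} = \sqrt{-1711399} = i \sqrt{1711399}$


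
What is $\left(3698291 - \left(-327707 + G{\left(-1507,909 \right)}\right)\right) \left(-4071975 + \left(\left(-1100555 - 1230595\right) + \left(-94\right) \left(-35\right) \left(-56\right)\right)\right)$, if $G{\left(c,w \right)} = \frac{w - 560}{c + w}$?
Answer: $- \frac{15859391851521845}{598} \approx -2.6521 \cdot 10^{13}$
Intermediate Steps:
$G{\left(c,w \right)} = \frac{-560 + w}{c + w}$
$\left(3698291 - \left(-327707 + G{\left(-1507,909 \right)}\right)\right) \left(-4071975 + \left(\left(-1100555 - 1230595\right) + \left(-94\right) \left(-35\right) \left(-56\right)\right)\right) = \left(3698291 + \left(327707 - \frac{-560 + 909}{-1507 + 909}\right)\right) \left(-4071975 + \left(\left(-1100555 - 1230595\right) + \left(-94\right) \left(-35\right) \left(-56\right)\right)\right) = \left(3698291 + \left(327707 - \frac{1}{-598} \cdot 349\right)\right) \left(-4071975 + \left(-2331150 + 3290 \left(-56\right)\right)\right) = \left(3698291 + \left(327707 - \left(- \frac{1}{598}\right) 349\right)\right) \left(-4071975 - 2515390\right) = \left(3698291 + \left(327707 - - \frac{349}{598}\right)\right) \left(-4071975 - 2515390\right) = \left(3698291 + \left(327707 + \frac{349}{598}\right)\right) \left(-6587365\right) = \left(3698291 + \frac{195969135}{598}\right) \left(-6587365\right) = \frac{2407547153}{598} \left(-6587365\right) = - \frac{15859391851521845}{598}$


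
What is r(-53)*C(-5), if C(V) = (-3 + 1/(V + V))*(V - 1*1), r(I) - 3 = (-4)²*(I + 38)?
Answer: -22041/5 ≈ -4408.2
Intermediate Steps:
r(I) = 611 + 16*I (r(I) = 3 + (-4)²*(I + 38) = 3 + 16*(38 + I) = 3 + (608 + 16*I) = 611 + 16*I)
C(V) = (-1 + V)*(-3 + 1/(2*V)) (C(V) = (-3 + 1/(2*V))*(V - 1) = (-3 + 1/(2*V))*(-1 + V) = (-1 + V)*(-3 + 1/(2*V)))
r(-53)*C(-5) = (611 + 16*(-53))*(7/2 - 3*(-5) - ½/(-5)) = (611 - 848)*(7/2 + 15 - ½*(-⅕)) = -237*(7/2 + 15 + ⅒) = -237*93/5 = -22041/5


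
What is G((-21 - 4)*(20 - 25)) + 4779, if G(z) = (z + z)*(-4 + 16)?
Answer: 7779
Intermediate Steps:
G(z) = 24*z (G(z) = (2*z)*12 = 24*z)
G((-21 - 4)*(20 - 25)) + 4779 = 24*((-21 - 4)*(20 - 25)) + 4779 = 24*(-25*(-5)) + 4779 = 24*125 + 4779 = 3000 + 4779 = 7779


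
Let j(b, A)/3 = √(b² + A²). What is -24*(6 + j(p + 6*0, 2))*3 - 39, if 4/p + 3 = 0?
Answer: -471 - 144*√13 ≈ -990.20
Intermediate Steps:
p = -4/3 (p = 4/(-3 + 0) = 4/(-3) = 4*(-⅓) = -4/3 ≈ -1.3333)
j(b, A) = 3*√(A² + b²) (j(b, A) = 3*√(b² + A²) = 3*√(A² + b²))
-24*(6 + j(p + 6*0, 2))*3 - 39 = -24*(6 + 3*√(2² + (-4/3 + 6*0)²))*3 - 39 = -24*(6 + 3*√(4 + (-4/3 + 0)²))*3 - 39 = -24*(6 + 3*√(4 + (-4/3)²))*3 - 39 = -24*(6 + 3*√(4 + 16/9))*3 - 39 = -24*(6 + 3*√(52/9))*3 - 39 = -24*(6 + 3*(2*√13/3))*3 - 39 = -24*(6 + 2*√13)*3 - 39 = -24*(18 + 6*√13) - 39 = (-432 - 144*√13) - 39 = -471 - 144*√13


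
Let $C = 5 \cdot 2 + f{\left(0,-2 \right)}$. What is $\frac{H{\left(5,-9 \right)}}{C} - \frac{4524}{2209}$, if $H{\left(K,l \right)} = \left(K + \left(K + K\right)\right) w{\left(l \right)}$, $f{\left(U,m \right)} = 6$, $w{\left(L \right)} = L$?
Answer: $- \frac{370599}{35344} \approx -10.485$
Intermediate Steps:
$H{\left(K,l \right)} = 3 K l$ ($H{\left(K,l \right)} = \left(K + \left(K + K\right)\right) l = \left(K + 2 K\right) l = 3 K l$)
$C = 16$ ($C = 5 \cdot 2 + 6 = 10 + 6 = 16$)
$\frac{H{\left(5,-9 \right)}}{C} - \frac{4524}{2209} = \frac{3 \cdot 5 \left(-9\right)}{16} - \frac{4524}{2209} = \left(-135\right) \frac{1}{16} - \frac{4524}{2209} = - \frac{135}{16} - \frac{4524}{2209} = - \frac{370599}{35344}$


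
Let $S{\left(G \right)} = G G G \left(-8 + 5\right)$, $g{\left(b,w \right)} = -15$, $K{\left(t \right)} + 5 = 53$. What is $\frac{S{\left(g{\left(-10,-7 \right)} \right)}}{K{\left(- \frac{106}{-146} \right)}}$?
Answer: $\frac{3375}{16} \approx 210.94$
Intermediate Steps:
$K{\left(t \right)} = 48$ ($K{\left(t \right)} = -5 + 53 = 48$)
$S{\left(G \right)} = - 3 G^{3}$ ($S{\left(G \right)} = G^{2} G \left(-3\right) = G^{3} \left(-3\right) = - 3 G^{3}$)
$\frac{S{\left(g{\left(-10,-7 \right)} \right)}}{K{\left(- \frac{106}{-146} \right)}} = \frac{\left(-3\right) \left(-15\right)^{3}}{48} = \left(-3\right) \left(-3375\right) \frac{1}{48} = 10125 \cdot \frac{1}{48} = \frac{3375}{16}$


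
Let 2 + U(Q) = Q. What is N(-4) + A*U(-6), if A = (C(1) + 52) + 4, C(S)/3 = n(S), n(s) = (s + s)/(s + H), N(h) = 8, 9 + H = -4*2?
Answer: -437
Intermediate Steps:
H = -17 (H = -9 - 4*2 = -9 - 8 = -17)
U(Q) = -2 + Q
n(s) = 2*s/(-17 + s) (n(s) = (s + s)/(s - 17) = (2*s)/(-17 + s) = 2*s/(-17 + s))
C(S) = 6*S/(-17 + S) (C(S) = 3*(2*S/(-17 + S)) = 6*S/(-17 + S))
A = 445/8 (A = (6*1/(-17 + 1) + 52) + 4 = (6*1/(-16) + 52) + 4 = (6*1*(-1/16) + 52) + 4 = (-3/8 + 52) + 4 = 413/8 + 4 = 445/8 ≈ 55.625)
N(-4) + A*U(-6) = 8 + 445*(-2 - 6)/8 = 8 + (445/8)*(-8) = 8 - 445 = -437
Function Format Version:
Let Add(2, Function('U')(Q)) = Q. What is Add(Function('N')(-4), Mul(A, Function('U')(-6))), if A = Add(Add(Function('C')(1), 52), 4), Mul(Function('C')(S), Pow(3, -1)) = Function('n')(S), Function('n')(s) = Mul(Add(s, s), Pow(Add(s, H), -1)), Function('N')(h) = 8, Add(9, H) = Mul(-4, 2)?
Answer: -437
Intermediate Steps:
H = -17 (H = Add(-9, Mul(-4, 2)) = Add(-9, -8) = -17)
Function('U')(Q) = Add(-2, Q)
Function('n')(s) = Mul(2, s, Pow(Add(-17, s), -1)) (Function('n')(s) = Mul(Add(s, s), Pow(Add(s, -17), -1)) = Mul(Mul(2, s), Pow(Add(-17, s), -1)) = Mul(2, s, Pow(Add(-17, s), -1)))
Function('C')(S) = Mul(6, S, Pow(Add(-17, S), -1)) (Function('C')(S) = Mul(3, Mul(2, S, Pow(Add(-17, S), -1))) = Mul(6, S, Pow(Add(-17, S), -1)))
A = Rational(445, 8) (A = Add(Add(Mul(6, 1, Pow(Add(-17, 1), -1)), 52), 4) = Add(Add(Mul(6, 1, Pow(-16, -1)), 52), 4) = Add(Add(Mul(6, 1, Rational(-1, 16)), 52), 4) = Add(Add(Rational(-3, 8), 52), 4) = Add(Rational(413, 8), 4) = Rational(445, 8) ≈ 55.625)
Add(Function('N')(-4), Mul(A, Function('U')(-6))) = Add(8, Mul(Rational(445, 8), Add(-2, -6))) = Add(8, Mul(Rational(445, 8), -8)) = Add(8, -445) = -437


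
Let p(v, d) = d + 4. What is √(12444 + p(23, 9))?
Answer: √12457 ≈ 111.61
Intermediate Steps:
p(v, d) = 4 + d
√(12444 + p(23, 9)) = √(12444 + (4 + 9)) = √(12444 + 13) = √12457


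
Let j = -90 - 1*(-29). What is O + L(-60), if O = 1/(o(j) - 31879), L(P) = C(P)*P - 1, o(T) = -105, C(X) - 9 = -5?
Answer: -7708145/31984 ≈ -241.00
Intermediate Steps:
j = -61 (j = -90 + 29 = -61)
C(X) = 4 (C(X) = 9 - 5 = 4)
L(P) = -1 + 4*P (L(P) = 4*P - 1 = -1 + 4*P)
O = -1/31984 (O = 1/(-105 - 31879) = 1/(-31984) = -1/31984 ≈ -3.1266e-5)
O + L(-60) = -1/31984 + (-1 + 4*(-60)) = -1/31984 + (-1 - 240) = -1/31984 - 241 = -7708145/31984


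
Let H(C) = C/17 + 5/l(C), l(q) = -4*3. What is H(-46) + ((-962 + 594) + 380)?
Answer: 1811/204 ≈ 8.8775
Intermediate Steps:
l(q) = -12
H(C) = -5/12 + C/17 (H(C) = C/17 + 5/(-12) = C*(1/17) + 5*(-1/12) = C/17 - 5/12 = -5/12 + C/17)
H(-46) + ((-962 + 594) + 380) = (-5/12 + (1/17)*(-46)) + ((-962 + 594) + 380) = (-5/12 - 46/17) + (-368 + 380) = -637/204 + 12 = 1811/204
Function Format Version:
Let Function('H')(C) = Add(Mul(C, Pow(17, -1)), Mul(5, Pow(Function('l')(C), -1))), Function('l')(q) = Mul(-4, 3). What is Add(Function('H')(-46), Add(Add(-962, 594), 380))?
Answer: Rational(1811, 204) ≈ 8.8775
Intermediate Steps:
Function('l')(q) = -12
Function('H')(C) = Add(Rational(-5, 12), Mul(Rational(1, 17), C)) (Function('H')(C) = Add(Mul(C, Pow(17, -1)), Mul(5, Pow(-12, -1))) = Add(Mul(C, Rational(1, 17)), Mul(5, Rational(-1, 12))) = Add(Mul(Rational(1, 17), C), Rational(-5, 12)) = Add(Rational(-5, 12), Mul(Rational(1, 17), C)))
Add(Function('H')(-46), Add(Add(-962, 594), 380)) = Add(Add(Rational(-5, 12), Mul(Rational(1, 17), -46)), Add(Add(-962, 594), 380)) = Add(Add(Rational(-5, 12), Rational(-46, 17)), Add(-368, 380)) = Add(Rational(-637, 204), 12) = Rational(1811, 204)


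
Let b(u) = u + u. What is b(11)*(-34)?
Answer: -748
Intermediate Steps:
b(u) = 2*u
b(11)*(-34) = (2*11)*(-34) = 22*(-34) = -748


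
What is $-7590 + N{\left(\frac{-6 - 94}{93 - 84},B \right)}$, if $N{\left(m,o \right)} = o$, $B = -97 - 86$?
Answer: $-7773$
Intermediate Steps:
$B = -183$
$-7590 + N{\left(\frac{-6 - 94}{93 - 84},B \right)} = -7590 - 183 = -7773$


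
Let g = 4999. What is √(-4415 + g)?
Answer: 2*√146 ≈ 24.166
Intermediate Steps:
√(-4415 + g) = √(-4415 + 4999) = √584 = 2*√146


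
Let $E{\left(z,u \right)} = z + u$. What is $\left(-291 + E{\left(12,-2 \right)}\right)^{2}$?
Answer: $78961$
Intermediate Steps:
$E{\left(z,u \right)} = u + z$
$\left(-291 + E{\left(12,-2 \right)}\right)^{2} = \left(-291 + \left(-2 + 12\right)\right)^{2} = \left(-291 + 10\right)^{2} = \left(-281\right)^{2} = 78961$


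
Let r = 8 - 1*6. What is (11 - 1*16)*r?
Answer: -10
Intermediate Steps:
r = 2 (r = 8 - 6 = 2)
(11 - 1*16)*r = (11 - 1*16)*2 = (11 - 16)*2 = -5*2 = -10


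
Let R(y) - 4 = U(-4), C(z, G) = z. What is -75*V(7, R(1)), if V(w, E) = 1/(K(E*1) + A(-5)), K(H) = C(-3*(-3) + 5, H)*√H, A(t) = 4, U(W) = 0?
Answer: -75/32 ≈ -2.3438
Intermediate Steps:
R(y) = 4 (R(y) = 4 + 0 = 4)
K(H) = 14*√H (K(H) = (-3*(-3) + 5)*√H = (9 + 5)*√H = 14*√H)
V(w, E) = 1/(4 + 14*√E) (V(w, E) = 1/(14*√(E*1) + 4) = 1/(14*√E + 4) = 1/(4 + 14*√E))
-75*V(7, R(1)) = -75/(2*(2 + 7*√4)) = -75/(2*(2 + 7*2)) = -75/(2*(2 + 14)) = -75/(2*16) = -75*1/32 = -75/32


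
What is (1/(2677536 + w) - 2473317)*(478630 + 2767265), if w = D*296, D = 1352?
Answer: -24708392128650353625/3077728 ≈ -8.0281e+12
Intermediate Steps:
w = 400192 (w = 1352*296 = 400192)
(1/(2677536 + w) - 2473317)*(478630 + 2767265) = (1/(2677536 + 400192) - 2473317)*(478630 + 2767265) = (1/3077728 - 2473317)*3245895 = -7612196983775/3077728*3245895 = -24708392128650353625/3077728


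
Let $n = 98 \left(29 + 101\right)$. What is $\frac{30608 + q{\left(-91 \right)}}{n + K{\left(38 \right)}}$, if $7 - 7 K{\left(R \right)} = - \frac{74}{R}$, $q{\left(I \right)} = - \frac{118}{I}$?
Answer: $\frac{26461737}{11014835} \approx 2.4024$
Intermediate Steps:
$n = 12740$ ($n = 98 \cdot 130 = 12740$)
$K{\left(R \right)} = 1 + \frac{74}{7 R}$ ($K{\left(R \right)} = 1 - \frac{\left(-74\right) \frac{1}{R}}{7} = 1 + \frac{74}{7 R}$)
$\frac{30608 + q{\left(-91 \right)}}{n + K{\left(38 \right)}} = \frac{30608 - \frac{118}{-91}}{12740 + \frac{\frac{74}{7} + 38}{38}} = \frac{30608 - - \frac{118}{91}}{12740 + \frac{1}{38} \cdot \frac{340}{7}} = \frac{30608 + \frac{118}{91}}{12740 + \frac{170}{133}} = \frac{2785446}{91 \cdot \frac{1694590}{133}} = \frac{2785446}{91} \cdot \frac{133}{1694590} = \frac{26461737}{11014835}$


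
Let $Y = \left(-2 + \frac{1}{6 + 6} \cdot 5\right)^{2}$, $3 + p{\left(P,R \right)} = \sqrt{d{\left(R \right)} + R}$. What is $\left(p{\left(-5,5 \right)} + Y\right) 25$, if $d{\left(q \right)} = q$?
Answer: $- \frac{1775}{144} + 25 \sqrt{10} \approx 66.731$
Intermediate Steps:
$p{\left(P,R \right)} = -3 + \sqrt{2} \sqrt{R}$ ($p{\left(P,R \right)} = -3 + \sqrt{R + R} = -3 + \sqrt{2 R} = -3 + \sqrt{2} \sqrt{R}$)
$Y = \frac{361}{144}$ ($Y = \left(-2 + \frac{1}{12} \cdot 5\right)^{2} = \left(-2 + \frac{5}{12}\right)^{2} = \left(- \frac{19}{12}\right)^{2} = \frac{361}{144} \approx 2.5069$)
$\left(p{\left(-5,5 \right)} + Y\right) 25 = \left(\left(-3 + \sqrt{2} \sqrt{5}\right) + \frac{361}{144}\right) 25 = \left(\left(-3 + \sqrt{10}\right) + \frac{361}{144}\right) 25 = \left(- \frac{71}{144} + \sqrt{10}\right) 25 = - \frac{1775}{144} + 25 \sqrt{10}$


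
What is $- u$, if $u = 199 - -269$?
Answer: $-468$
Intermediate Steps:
$u = 468$ ($u = 199 + 269 = 468$)
$- u = \left(-1\right) 468 = -468$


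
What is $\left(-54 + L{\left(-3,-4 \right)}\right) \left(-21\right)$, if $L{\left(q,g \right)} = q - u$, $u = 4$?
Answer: $1281$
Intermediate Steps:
$L{\left(q,g \right)} = -4 + q$ ($L{\left(q,g \right)} = q - 4 = -4 + q$)
$\left(-54 + L{\left(-3,-4 \right)}\right) \left(-21\right) = \left(-54 - 7\right) \left(-21\right) = \left(-61\right) \left(-21\right) = 1281$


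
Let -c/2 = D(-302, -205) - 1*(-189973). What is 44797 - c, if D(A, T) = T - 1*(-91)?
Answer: 424515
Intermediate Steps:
D(A, T) = 91 + T (D(A, T) = T + 91 = 91 + T)
c = -379718 (c = -2*((91 - 205) - 1*(-189973)) = -2*(-114 + 189973) = -2*189859 = -379718)
44797 - c = 44797 - 1*(-379718) = 44797 + 379718 = 424515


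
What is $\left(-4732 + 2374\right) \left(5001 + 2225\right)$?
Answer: $-17038908$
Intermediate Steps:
$\left(-4732 + 2374\right) \left(5001 + 2225\right) = \left(-2358\right) 7226 = -17038908$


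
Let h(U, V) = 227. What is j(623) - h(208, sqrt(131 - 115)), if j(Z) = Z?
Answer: 396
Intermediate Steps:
j(623) - h(208, sqrt(131 - 115)) = 623 - 1*227 = 623 - 227 = 396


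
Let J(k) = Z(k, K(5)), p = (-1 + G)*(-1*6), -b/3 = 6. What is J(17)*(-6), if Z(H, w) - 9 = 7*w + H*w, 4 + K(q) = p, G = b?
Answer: -15894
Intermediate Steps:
b = -18 (b = -3*6 = -18)
G = -18
p = 114 (p = (-1 - 18)*(-1*6) = -19*(-6) = 114)
K(q) = 110 (K(q) = -4 + 114 = 110)
Z(H, w) = 9 + 7*w + H*w (Z(H, w) = 9 + (7*w + H*w) = 9 + 7*w + H*w)
J(k) = 779 + 110*k (J(k) = 9 + 7*110 + k*110 = 9 + 770 + 110*k = 779 + 110*k)
J(17)*(-6) = (779 + 110*17)*(-6) = (779 + 1870)*(-6) = 2649*(-6) = -15894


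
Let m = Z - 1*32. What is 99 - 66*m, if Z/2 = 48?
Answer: -4125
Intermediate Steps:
Z = 96 (Z = 2*48 = 96)
m = 64 (m = 96 - 1*32 = 96 - 32 = 64)
99 - 66*m = 99 - 66*64 = 99 - 4224 = -4125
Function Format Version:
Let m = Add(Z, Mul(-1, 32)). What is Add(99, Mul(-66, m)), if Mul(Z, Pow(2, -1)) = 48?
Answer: -4125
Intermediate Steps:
Z = 96 (Z = Mul(2, 48) = 96)
m = 64 (m = Add(96, Mul(-1, 32)) = Add(96, -32) = 64)
Add(99, Mul(-66, m)) = Add(99, Mul(-66, 64)) = Add(99, -4224) = -4125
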